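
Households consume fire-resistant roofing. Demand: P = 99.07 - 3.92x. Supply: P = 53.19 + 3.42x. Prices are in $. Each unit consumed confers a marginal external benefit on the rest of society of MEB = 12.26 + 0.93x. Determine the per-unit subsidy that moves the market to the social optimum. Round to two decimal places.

Social marginal benefit = demand + MEB = 111.33 - 2.99x.
Set SMB = MC: 111.33 - 2.99x = 53.19 + 3.42x → x* = 9.0702.
The Pigouvian subsidy equals MEB at x*: 12.26 + 0.93×9.0702 = 20.6953.

subsidy = $20.70 per unit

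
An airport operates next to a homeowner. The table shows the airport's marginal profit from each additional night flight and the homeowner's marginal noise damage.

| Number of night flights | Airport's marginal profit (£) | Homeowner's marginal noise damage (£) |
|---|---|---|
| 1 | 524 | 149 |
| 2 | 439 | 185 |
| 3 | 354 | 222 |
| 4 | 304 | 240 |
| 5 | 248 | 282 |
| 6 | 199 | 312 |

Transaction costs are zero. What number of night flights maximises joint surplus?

4

Bargaining reaches the level where marginal profit last exceeds marginal noise damage.
That holds through level 4 (304 ≥ 240) but not at 5 (248 < 282).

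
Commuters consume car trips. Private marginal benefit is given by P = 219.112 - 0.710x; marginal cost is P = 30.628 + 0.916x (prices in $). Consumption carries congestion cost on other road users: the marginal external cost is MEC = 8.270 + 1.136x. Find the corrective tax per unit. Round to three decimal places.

tax = $82.391 per unit

Social marginal benefit = demand − MEC = 210.842 - 1.846x.
Set SMB = MC: 210.842 - 1.846x = 30.628 + 0.916x → x* = 65.2476.
The Pigouvian tax equals MEC at x*: 8.270 + 1.136×65.2476 = 82.3913.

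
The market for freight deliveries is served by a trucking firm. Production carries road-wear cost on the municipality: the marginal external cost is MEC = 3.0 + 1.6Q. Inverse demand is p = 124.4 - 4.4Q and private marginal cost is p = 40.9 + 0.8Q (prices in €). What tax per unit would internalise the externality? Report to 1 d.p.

Social marginal cost = private MC + MEC = 43.9 + 2.4Q.
Set SMC = demand: 43.9 + 2.4Q = 124.4 - 4.4Q → Q* = 11.8382.
The Pigouvian tax equals MEC at Q*: 3.0 + 1.6×11.8382 = 21.9411.

tax = €21.9 per unit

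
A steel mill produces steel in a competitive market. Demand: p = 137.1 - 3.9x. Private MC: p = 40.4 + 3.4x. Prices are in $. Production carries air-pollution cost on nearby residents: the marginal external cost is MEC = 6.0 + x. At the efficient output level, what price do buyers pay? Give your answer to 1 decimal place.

Social marginal cost = private MC + MEC = 46.4 + 4.4x.
Set SMC = demand: 46.4 + 4.4x = 137.1 - 3.9x → x* = 10.9277.
Consumer price on the demand curve at x*: 137.1 − 3.9×10.9277 = 94.4820.

P = $94.5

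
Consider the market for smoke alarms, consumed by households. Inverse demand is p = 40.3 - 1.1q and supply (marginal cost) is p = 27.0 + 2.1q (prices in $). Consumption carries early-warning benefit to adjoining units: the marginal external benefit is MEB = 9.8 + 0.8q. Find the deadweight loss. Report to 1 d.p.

Market equilibrium (private): 27.0 + 2.1q = 40.3 - 1.1q → q_m = 4.1563.
Social marginal benefit = demand + MEB = 50.1 - 0.3q.
Set SMB = MC: 50.1 - 0.3q = 27.0 + 2.1q → q* = 9.6250.
The loss is the area between SMB and MC from q* to q_m; with linear curves that's a triangle of height MEB(q_m).
DWL = ½ × 5.4687 × 13.1250 = 35.8883.

DWL = $35.9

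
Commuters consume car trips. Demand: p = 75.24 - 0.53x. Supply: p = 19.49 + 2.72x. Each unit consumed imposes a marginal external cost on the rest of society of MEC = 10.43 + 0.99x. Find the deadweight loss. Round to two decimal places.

Market equilibrium (private): 19.49 + 2.72x = 75.24 - 0.53x → x_m = 17.1538.
Social marginal benefit = demand − MEC = 64.81 - 1.52x.
Set SMB = MC: 64.81 - 1.52x = 19.49 + 2.72x → x* = 10.6887.
The welfare-loss triangle has base |x_m − x*| and height MEC(x_m) (the vertical gap between SMB and MC is zero at x* and MEC at x_m).
DWL = ½ × 6.4651 × 27.4123 = 88.6116.

DWL = 88.61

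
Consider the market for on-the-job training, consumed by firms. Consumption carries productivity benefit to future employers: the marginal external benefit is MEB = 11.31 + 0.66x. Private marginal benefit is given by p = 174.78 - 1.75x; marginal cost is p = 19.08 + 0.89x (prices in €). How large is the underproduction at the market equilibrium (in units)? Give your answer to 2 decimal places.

25.37 units

Market equilibrium (private): 19.08 + 0.89x = 174.78 - 1.75x → x_m = 58.9773.
Social marginal benefit = demand + MEB = 186.09 - 1.09x.
Set SMB = MC: 186.09 - 1.09x = 19.08 + 0.89x → x* = 84.3485.
Gap = |58.9773 − 84.3485| = 25.3712.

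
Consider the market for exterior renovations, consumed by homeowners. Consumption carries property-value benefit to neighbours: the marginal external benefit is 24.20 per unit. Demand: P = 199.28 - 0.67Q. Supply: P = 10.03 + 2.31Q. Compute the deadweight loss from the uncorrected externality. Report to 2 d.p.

Market equilibrium (private): 10.03 + 2.31Q = 199.28 - 0.67Q → Q_m = 63.5067.
Social marginal benefit = demand + MEB = 223.48 - 0.67Q.
Set SMB = MC: 223.48 - 0.67Q = 10.03 + 2.31Q → Q* = 71.6275.
The welfare-loss triangle has base |Q_m − Q*| and height MEB(Q_m) (the vertical gap between SMB and MC is zero at Q* and MEB at Q_m).
DWL = ½ × 8.1208 × 24.2000 = 98.2617.

DWL = 98.26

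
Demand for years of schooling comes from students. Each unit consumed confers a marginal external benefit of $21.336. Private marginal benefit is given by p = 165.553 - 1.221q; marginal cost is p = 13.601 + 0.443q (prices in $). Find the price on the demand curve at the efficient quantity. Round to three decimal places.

Social marginal benefit = demand + MEB = 186.889 - 1.221q.
Set SMB = MC: 186.889 - 1.221q = 13.601 + 0.443q → q* = 104.1394.
Consumer price on the demand curve at q*: 165.553 − 1.221×104.1394 = 38.3988.

P = $38.399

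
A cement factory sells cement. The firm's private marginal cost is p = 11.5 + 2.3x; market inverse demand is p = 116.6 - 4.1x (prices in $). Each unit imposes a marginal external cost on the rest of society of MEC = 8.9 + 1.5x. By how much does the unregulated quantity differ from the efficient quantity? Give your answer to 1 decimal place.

Market equilibrium (private): 11.5 + 2.3x = 116.6 - 4.1x → x_m = 16.4219.
Social marginal cost = private MC + MEC = 20.4 + 3.8x.
Set SMC = demand: 20.4 + 3.8x = 116.6 - 4.1x → x* = 12.1772.
Gap = |16.4219 − 12.1772| = 4.2447.

4.2 units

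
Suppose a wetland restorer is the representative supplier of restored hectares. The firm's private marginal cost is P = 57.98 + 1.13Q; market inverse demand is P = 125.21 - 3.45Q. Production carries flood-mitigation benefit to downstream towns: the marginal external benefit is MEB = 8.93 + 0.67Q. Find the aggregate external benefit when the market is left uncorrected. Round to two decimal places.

203.27

Market equilibrium (private): 57.98 + 1.13Q = 125.21 - 3.45Q → Q_m = 14.6790.
Total external benefit = ∫₀^{Q_m} (8.93 + 0.67Q) dQ = 8.93×14.6790 + ½×0.67×14.6790² = 203.2669.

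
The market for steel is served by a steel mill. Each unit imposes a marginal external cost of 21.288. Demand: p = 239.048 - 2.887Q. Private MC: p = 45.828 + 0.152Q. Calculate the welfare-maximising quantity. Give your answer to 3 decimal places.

Q* = 56.575

Social marginal cost = private MC + MEC = 67.116 + 0.152Q.
Set SMC = demand: 67.116 + 0.152Q = 239.048 - 2.887Q → Q* = 56.5752.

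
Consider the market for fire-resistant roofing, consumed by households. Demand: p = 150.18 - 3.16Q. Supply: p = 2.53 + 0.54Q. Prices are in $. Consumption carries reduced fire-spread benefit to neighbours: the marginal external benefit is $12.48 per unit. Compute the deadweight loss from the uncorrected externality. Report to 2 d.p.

Market equilibrium (private): 2.53 + 0.54Q = 150.18 - 3.16Q → Q_m = 39.9054.
Social marginal benefit = demand + MEB = 162.66 - 3.16Q.
Set SMB = MC: 162.66 - 3.16Q = 2.53 + 0.54Q → Q* = 43.2784.
Between Q* and Q_m the wedge SMB − MC runs linearly from 0 to MEB(Q_m), so the loss is a triangle.
DWL = ½ × 3.3730 × 12.4800 = 21.0475.

DWL = $21.05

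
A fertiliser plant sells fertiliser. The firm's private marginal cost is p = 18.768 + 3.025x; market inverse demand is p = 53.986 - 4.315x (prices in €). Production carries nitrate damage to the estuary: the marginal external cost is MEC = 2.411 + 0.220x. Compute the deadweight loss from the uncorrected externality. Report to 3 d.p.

DWL = €0.795

Market equilibrium (private): 18.768 + 3.025x = 53.986 - 4.315x → x_m = 4.7981.
Social marginal cost = private MC + MEC = 21.179 + 3.245x.
Set SMC = demand: 21.179 + 3.245x = 53.986 - 4.315x → x* = 4.3396.
Height of the DWL triangle at x_m is SMC(x_m) − demand(x_m) = MEC(x_m) = 3.4666.
DWL = ½ × 0.4585 × 3.4666 = 0.7947.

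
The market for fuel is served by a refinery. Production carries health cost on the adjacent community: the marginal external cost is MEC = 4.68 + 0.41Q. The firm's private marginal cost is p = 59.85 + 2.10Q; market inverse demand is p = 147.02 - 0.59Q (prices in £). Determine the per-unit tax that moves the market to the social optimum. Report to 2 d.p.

Social marginal cost = private MC + MEC = 64.53 + 2.51Q.
Set SMC = demand: 64.53 + 2.51Q = 147.02 - 0.59Q → Q* = 26.6097.
The Pigouvian tax equals MEC at Q*: 4.68 + 0.41×26.6097 = 15.5900.

tax = £15.59 per unit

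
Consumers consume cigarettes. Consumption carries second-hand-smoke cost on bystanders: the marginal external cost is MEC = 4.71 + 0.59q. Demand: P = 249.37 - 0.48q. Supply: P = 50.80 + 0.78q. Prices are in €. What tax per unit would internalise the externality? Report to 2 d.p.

Social marginal benefit = demand − MEC = 244.66 - 1.07q.
Set SMB = MC: 244.66 - 1.07q = 50.80 + 0.78q → q* = 104.7892.
The Pigouvian tax equals MEC at q*: 4.71 + 0.59×104.7892 = 66.5356.

tax = €66.54 per unit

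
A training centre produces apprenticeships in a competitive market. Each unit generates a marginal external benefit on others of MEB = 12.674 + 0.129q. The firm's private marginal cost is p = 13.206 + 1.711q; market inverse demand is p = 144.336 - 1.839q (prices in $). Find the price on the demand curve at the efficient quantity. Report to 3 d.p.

Social marginal cost = private MC − MEB = 0.532 + 1.582q.
Set SMC = demand: 0.532 + 1.582q = 144.336 - 1.839q → q* = 42.0357.
Consumer price on the demand curve at q*: 144.336 − 1.839×42.0357 = 67.0323.

P = $67.032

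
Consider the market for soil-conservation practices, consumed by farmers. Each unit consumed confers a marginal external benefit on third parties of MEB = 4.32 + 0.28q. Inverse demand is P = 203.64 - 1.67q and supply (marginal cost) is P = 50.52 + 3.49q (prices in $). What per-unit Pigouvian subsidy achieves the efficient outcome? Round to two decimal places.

subsidy = $13.35 per unit

Social marginal benefit = demand + MEB = 207.96 - 1.39q.
Set SMB = MC: 207.96 - 1.39q = 50.52 + 3.49q → q* = 32.2623.
The Pigouvian subsidy equals MEB at q*: 4.32 + 0.28×32.2623 = 13.3534.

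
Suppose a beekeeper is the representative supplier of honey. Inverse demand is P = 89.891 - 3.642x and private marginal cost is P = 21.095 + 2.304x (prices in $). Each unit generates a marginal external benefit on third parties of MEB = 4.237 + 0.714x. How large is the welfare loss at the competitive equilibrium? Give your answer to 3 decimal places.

DWL = $14.928

Market equilibrium (private): 21.095 + 2.304x = 89.891 - 3.642x → x_m = 11.5701.
Social marginal cost = private MC − MEB = 16.858 + 1.590x.
Set SMC = demand: 16.858 + 1.590x = 89.891 - 3.642x → x* = 13.9589.
Between x* and x_m the wedge demand − SMC runs linearly from 0 to MEB(x_m), so the loss is a triangle.
DWL = ½ × 2.3888 × 12.4981 = 14.9277.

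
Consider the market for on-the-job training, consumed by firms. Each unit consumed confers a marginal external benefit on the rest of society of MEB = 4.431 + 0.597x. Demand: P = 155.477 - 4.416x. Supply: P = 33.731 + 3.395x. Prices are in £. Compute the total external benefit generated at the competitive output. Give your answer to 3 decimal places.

Market equilibrium (private): 33.731 + 3.395x = 155.477 - 4.416x → x_m = 15.5865.
Total external benefit = ∫₀^{x_m} (4.431 + 0.597x) dx = 4.431×15.5865 + ½×0.597×15.5865² = 141.5811.

£141.581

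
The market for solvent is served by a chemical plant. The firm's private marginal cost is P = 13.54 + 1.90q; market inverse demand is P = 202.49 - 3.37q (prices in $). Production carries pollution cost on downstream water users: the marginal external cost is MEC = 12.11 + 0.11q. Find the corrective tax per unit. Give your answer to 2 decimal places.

tax = $15.73 per unit

Social marginal cost = private MC + MEC = 25.65 + 2.01q.
Set SMC = demand: 25.65 + 2.01q = 202.49 - 3.37q → q* = 32.8699.
The Pigouvian tax equals MEC at q*: 12.11 + 0.11×32.8699 = 15.7257.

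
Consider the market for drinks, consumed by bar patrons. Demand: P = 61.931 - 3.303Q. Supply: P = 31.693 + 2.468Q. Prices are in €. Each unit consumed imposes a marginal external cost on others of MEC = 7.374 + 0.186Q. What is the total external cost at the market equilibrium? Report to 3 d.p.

Market equilibrium (private): 31.693 + 2.468Q = 61.931 - 3.303Q → Q_m = 5.2396.
Total external cost = ∫₀^{Q_m} (7.374 + 0.186Q) dQ = 7.374×5.2396 + ½×0.186×5.2396² = 41.1900.

€41.190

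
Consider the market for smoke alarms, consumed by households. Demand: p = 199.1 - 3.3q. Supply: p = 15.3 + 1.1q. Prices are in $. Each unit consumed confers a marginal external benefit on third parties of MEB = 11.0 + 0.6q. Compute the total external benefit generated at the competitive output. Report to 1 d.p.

Market equilibrium (private): 15.3 + 1.1q = 199.1 - 3.3q → q_m = 41.7727.
Total external benefit = ∫₀^{q_m} (11.0 + 0.6q) dq = 11.0×41.7727 + ½×0.6×41.7727² = 982.9872.

$983.0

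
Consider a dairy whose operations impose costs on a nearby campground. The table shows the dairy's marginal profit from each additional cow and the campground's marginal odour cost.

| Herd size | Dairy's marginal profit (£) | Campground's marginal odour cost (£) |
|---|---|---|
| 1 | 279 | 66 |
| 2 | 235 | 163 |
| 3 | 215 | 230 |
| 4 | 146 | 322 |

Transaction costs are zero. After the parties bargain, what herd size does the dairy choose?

Bargaining reaches the level where marginal profit last exceeds marginal odour cost.
That holds through level 2 (235 ≥ 163) but not at 3 (215 < 230).

2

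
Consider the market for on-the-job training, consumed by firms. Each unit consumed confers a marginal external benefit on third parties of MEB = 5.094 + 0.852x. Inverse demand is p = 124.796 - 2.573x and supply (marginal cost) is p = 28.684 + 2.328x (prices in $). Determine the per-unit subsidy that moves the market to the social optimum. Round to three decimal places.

subsidy = $26.390 per unit

Social marginal benefit = demand + MEB = 129.890 - 1.721x.
Set SMB = MC: 129.890 - 1.721x = 28.684 + 2.328x → x* = 24.9953.
The Pigouvian subsidy equals MEB at x*: 5.094 + 0.852×24.9953 = 26.3900.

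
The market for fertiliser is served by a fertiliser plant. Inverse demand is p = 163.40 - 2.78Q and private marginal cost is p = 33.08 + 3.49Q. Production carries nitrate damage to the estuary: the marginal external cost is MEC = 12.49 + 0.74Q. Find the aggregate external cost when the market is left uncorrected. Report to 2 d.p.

419.44

Market equilibrium (private): 33.08 + 3.49Q = 163.40 - 2.78Q → Q_m = 20.7847.
Total external cost = ∫₀^{Q_m} (12.49 + 0.74Q) dQ = 12.49×20.7847 + ½×0.74×20.7847² = 419.4423.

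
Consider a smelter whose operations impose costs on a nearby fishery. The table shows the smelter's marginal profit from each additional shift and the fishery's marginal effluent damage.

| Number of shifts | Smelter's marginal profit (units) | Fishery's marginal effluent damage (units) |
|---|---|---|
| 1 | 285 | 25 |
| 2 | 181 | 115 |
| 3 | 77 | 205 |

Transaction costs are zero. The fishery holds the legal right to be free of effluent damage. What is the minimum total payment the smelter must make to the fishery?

Efficient level: marginal profit ≥ marginal effluent damage through level 2, so k* = 2.
With the fishery holding the right, the smelter must at least compensate total damage at k*: 25 + 115 = 140.

140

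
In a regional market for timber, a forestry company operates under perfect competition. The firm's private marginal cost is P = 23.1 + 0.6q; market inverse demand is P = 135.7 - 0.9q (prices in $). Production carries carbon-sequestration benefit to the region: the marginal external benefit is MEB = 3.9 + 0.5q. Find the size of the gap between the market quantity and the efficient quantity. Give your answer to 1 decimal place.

Market equilibrium (private): 23.1 + 0.6q = 135.7 - 0.9q → q_m = 75.0667.
Social marginal cost = private MC − MEB = 19.2 + 0.1q.
Set SMC = demand: 19.2 + 0.1q = 135.7 - 0.9q → q* = 116.5000.
Gap = |75.0667 − 116.5000| = 41.4333.

41.4 units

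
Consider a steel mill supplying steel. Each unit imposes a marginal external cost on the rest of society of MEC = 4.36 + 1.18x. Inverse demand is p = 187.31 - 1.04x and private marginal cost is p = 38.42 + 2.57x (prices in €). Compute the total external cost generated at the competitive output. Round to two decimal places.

€1183.44

Market equilibrium (private): 38.42 + 2.57x = 187.31 - 1.04x → x_m = 41.2438.
Total external cost = ∫₀^{x_m} (4.36 + 1.18x) dx = 4.36×41.2438 + ½×1.18×41.2438² = 1183.4431.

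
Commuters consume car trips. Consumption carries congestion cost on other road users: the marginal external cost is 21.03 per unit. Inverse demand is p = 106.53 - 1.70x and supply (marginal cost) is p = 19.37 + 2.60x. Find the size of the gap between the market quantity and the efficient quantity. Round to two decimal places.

Market equilibrium (private): 19.37 + 2.60x = 106.53 - 1.70x → x_m = 20.2698.
Social marginal benefit = demand − MEC = 85.50 - 1.70x.
Set SMB = MC: 85.50 - 1.70x = 19.37 + 2.60x → x* = 15.3791.
Gap = |20.2698 − 15.3791| = 4.8907.

4.89 units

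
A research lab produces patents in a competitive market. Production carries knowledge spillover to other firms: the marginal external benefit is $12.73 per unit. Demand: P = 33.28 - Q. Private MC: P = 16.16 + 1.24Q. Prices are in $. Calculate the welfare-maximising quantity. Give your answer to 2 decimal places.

Q* = 13.33

Social marginal cost = private MC − MEB = 3.43 + 1.24Q.
Set SMC = demand: 3.43 + 1.24Q = 33.28 - Q → Q* = 13.3259.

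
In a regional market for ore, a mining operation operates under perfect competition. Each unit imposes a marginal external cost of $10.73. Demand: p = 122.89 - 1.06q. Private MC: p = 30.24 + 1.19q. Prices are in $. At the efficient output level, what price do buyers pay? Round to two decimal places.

P = $84.30

Social marginal cost = private MC + MEC = 40.97 + 1.19q.
Set SMC = demand: 40.97 + 1.19q = 122.89 - 1.06q → q* = 36.4089.
Consumer price on the demand curve at q*: 122.89 − 1.06×36.4089 = 84.2966.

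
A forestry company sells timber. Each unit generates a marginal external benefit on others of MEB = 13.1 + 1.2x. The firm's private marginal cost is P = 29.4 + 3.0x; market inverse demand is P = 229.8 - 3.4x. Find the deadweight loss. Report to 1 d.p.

DWL = 246.9

Market equilibrium (private): 29.4 + 3.0x = 229.8 - 3.4x → x_m = 31.3125.
Social marginal cost = private MC − MEB = 16.3 + 1.8x.
Set SMC = demand: 16.3 + 1.8x = 229.8 - 3.4x → x* = 41.0577.
Height of the DWL triangle at x_m is demand(x_m) − SMC(x_m) = MEB(x_m) = 50.6750.
DWL = ½ × 9.7452 × 50.6750 = 246.9190.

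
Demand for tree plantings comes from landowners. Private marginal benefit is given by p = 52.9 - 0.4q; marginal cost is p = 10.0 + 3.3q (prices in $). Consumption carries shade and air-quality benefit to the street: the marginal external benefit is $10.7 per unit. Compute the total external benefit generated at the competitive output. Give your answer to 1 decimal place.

Market equilibrium (private): 10.0 + 3.3q = 52.9 - 0.4q → q_m = 11.5946.
Total external benefit = MEB × q_m = 10.7 × 11.5946 = 124.0622.

$124.1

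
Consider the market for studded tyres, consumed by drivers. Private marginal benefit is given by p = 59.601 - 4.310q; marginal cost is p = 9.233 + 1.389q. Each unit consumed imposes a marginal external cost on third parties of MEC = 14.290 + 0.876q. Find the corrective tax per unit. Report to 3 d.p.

tax = 19.097 per unit

Social marginal benefit = demand − MEC = 45.311 - 5.186q.
Set SMB = MC: 45.311 - 5.186q = 9.233 + 1.389q → q* = 5.4871.
The Pigouvian tax equals MEC at q*: 14.290 + 0.876×5.4871 = 19.0967.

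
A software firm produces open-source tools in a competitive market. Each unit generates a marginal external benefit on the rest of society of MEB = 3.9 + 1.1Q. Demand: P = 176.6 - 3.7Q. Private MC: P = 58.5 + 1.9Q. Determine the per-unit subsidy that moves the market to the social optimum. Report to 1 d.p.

Social marginal cost = private MC − MEB = 54.6 + 0.8Q.
Set SMC = demand: 54.6 + 0.8Q = 176.6 - 3.7Q → Q* = 27.1111.
The Pigouvian subsidy equals MEB at Q*: 3.9 + 1.1×27.1111 = 33.7222.

subsidy = 33.7 per unit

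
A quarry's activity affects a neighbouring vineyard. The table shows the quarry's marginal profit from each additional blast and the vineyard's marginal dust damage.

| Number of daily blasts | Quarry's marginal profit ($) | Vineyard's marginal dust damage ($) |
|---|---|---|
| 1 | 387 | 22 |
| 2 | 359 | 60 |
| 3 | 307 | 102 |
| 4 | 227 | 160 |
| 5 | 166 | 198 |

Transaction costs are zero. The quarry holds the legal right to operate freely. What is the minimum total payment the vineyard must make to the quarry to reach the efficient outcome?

Left alone the quarry would choose level 5 (marginal profit stays positive).
Efficient level: k* = 4 (marginal profit ≥ marginal dust damage through 4).
The vineyard must at least cover the quarry's forgone profit from cutting 5→4: 166 = 166.

$166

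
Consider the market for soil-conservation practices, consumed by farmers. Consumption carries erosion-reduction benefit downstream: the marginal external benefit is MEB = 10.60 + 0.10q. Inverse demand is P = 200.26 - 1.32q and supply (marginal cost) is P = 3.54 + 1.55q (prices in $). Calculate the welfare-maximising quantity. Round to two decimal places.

Social marginal benefit = demand + MEB = 210.86 - 1.22q.
Set SMB = MC: 210.86 - 1.22q = 3.54 + 1.55q → q* = 74.8448.

q* = 74.84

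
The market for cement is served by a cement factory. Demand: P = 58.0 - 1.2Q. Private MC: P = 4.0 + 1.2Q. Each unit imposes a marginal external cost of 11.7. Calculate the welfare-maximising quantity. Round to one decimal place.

Q* = 17.6

Social marginal cost = private MC + MEC = 15.7 + 1.2Q.
Set SMC = demand: 15.7 + 1.2Q = 58.0 - 1.2Q → Q* = 17.6250.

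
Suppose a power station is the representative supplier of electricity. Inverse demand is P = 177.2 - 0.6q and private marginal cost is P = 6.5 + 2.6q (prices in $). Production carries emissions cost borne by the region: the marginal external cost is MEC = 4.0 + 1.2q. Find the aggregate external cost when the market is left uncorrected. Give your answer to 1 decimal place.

Market equilibrium (private): 6.5 + 2.6q = 177.2 - 0.6q → q_m = 53.3438.
Total external cost = ∫₀^{q_m} (4.0 + 1.2q) dq = 4.0×53.3438 + ½×1.2×53.3438² = 1920.7118.

$1920.7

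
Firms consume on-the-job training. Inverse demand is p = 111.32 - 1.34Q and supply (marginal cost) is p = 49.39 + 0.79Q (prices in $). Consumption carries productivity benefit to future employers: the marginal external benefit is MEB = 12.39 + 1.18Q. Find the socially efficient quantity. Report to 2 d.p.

Social marginal benefit = demand + MEB = 123.71 - 0.16Q.
Set SMB = MC: 123.71 - 0.16Q = 49.39 + 0.79Q → Q* = 78.2316.

Q* = 78.23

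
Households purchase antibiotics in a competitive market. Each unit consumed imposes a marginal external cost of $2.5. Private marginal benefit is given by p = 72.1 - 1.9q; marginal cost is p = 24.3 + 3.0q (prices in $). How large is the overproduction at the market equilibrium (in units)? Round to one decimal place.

Market equilibrium (private): 24.3 + 3.0q = 72.1 - 1.9q → q_m = 9.7551.
Social marginal benefit = demand − MEC = 69.6 - 1.9q.
Set SMB = MC: 69.6 - 1.9q = 24.3 + 3.0q → q* = 9.2449.
Gap = |9.7551 − 9.2449| = 0.5102.

0.5 units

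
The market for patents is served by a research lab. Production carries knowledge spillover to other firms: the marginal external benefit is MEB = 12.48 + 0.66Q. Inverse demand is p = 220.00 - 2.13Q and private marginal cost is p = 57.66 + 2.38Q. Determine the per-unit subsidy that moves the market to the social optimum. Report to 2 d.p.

subsidy = 42.45 per unit

Social marginal cost = private MC − MEB = 45.18 + 1.72Q.
Set SMC = demand: 45.18 + 1.72Q = 220.00 - 2.13Q → Q* = 45.4078.
The Pigouvian subsidy equals MEB at Q*: 12.48 + 0.66×45.4078 = 42.4491.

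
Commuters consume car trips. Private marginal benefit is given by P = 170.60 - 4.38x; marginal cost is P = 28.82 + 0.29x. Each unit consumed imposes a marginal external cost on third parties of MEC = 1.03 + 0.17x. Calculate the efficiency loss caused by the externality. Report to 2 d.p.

Market equilibrium (private): 28.82 + 0.29x = 170.60 - 4.38x → x_m = 30.3597.
Social marginal benefit = demand − MEC = 169.57 - 4.55x.
Set SMB = MC: 169.57 - 4.55x = 28.82 + 0.29x → x* = 29.0806.
The welfare-loss triangle has base |x_m − x*| and height MEC(x_m) (the vertical gap between SMB and MC is zero at x* and MEC at x_m).
DWL = ½ × 1.2791 × 6.1912 = 3.9596.

DWL = 3.96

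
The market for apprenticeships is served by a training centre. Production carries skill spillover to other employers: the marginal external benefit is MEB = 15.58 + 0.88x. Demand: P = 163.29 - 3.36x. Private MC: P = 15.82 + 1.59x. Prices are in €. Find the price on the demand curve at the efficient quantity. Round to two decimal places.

Social marginal cost = private MC − MEB = 0.24 + 0.71x.
Set SMC = demand: 0.24 + 0.71x = 163.29 - 3.36x → x* = 40.0614.
Consumer price on the demand curve at x*: 163.29 − 3.36×40.0614 = 28.6837.

P = €28.68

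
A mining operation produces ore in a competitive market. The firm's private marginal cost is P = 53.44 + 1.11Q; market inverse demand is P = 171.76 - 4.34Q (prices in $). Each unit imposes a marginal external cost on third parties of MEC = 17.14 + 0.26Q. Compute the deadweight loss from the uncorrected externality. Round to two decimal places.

DWL = $45.46

Market equilibrium (private): 53.44 + 1.11Q = 171.76 - 4.34Q → Q_m = 21.7101.
Social marginal cost = private MC + MEC = 70.58 + 1.37Q.
Set SMC = demand: 70.58 + 1.37Q = 171.76 - 4.34Q → Q* = 17.7198.
The loss is the area between SMC and demand from Q* to Q_m; with linear curves that's a triangle of height MEC(Q_m).
DWL = ½ × 3.9903 × 22.7846 = 45.4587.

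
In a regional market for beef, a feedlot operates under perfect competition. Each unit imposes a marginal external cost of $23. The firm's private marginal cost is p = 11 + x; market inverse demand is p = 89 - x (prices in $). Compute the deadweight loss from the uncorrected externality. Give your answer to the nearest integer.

Market equilibrium (private): 11 + x = 89 - x → x_m = 39.0000.
Social marginal cost = private MC + MEC = 34 + x.
Set SMC = demand: 34 + x = 89 - x → x* = 27.5000.
Height of the DWL triangle at x_m is SMC(x_m) − demand(x_m) = MEC(x_m) = 23.0000.
DWL = ½ × 11.5000 × 23.0000 = 132.2500.

DWL = $132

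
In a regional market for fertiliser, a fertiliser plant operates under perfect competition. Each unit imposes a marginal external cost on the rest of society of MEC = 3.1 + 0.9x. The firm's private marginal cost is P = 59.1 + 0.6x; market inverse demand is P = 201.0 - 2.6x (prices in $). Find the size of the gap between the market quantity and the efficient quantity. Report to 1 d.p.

10.5 units

Market equilibrium (private): 59.1 + 0.6x = 201.0 - 2.6x → x_m = 44.3438.
Social marginal cost = private MC + MEC = 62.2 + 1.5x.
Set SMC = demand: 62.2 + 1.5x = 201.0 - 2.6x → x* = 33.8537.
Gap = |44.3438 − 33.8537| = 10.4901.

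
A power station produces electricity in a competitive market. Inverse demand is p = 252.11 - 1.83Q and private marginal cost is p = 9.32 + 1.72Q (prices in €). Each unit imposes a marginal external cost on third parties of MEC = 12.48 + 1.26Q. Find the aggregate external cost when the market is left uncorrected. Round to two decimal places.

Market equilibrium (private): 9.32 + 1.72Q = 252.11 - 1.83Q → Q_m = 68.3915.
Total external cost = ∫₀^{Q_m} (12.48 + 1.26Q) dQ = 12.48×68.3915 + ½×1.26×68.3915² = 3800.2862.

€3800.29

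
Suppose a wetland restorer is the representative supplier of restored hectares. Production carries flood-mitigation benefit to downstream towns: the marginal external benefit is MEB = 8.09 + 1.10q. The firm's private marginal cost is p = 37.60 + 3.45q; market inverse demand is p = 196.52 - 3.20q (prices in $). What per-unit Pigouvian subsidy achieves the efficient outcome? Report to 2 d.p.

subsidy = $41.19 per unit

Social marginal cost = private MC − MEB = 29.51 + 2.35q.
Set SMC = demand: 29.51 + 2.35q = 196.52 - 3.20q → q* = 30.0919.
The Pigouvian subsidy equals MEB at q*: 8.09 + 1.10×30.0919 = 41.1911.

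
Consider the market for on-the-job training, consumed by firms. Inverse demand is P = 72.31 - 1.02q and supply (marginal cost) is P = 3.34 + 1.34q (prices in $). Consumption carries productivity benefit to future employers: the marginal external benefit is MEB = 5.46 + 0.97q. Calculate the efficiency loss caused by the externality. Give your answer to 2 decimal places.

DWL = $411.14

Market equilibrium (private): 3.34 + 1.34q = 72.31 - 1.02q → q_m = 29.2246.
Social marginal benefit = demand + MEB = 77.77 - 0.05q.
Set SMB = MC: 77.77 - 0.05q = 3.34 + 1.34q → q* = 53.5468.
Height of the DWL triangle at q_m is SMB(q_m) − MC(q_m) = MEB(q_m) = 33.8078.
DWL = ½ × 24.3222 × 33.8078 = 411.1400.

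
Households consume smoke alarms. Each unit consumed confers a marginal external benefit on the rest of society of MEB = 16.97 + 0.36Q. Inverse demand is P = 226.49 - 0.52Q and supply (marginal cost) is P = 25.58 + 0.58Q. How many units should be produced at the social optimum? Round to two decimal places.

Social marginal benefit = demand + MEB = 243.46 - 0.16Q.
Set SMB = MC: 243.46 - 0.16Q = 25.58 + 0.58Q → Q* = 294.4324.

Q* = 294.43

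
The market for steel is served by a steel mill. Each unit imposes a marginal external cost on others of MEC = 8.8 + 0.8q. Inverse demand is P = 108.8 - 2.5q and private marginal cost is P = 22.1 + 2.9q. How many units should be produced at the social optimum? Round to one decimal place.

q* = 12.6

Social marginal cost = private MC + MEC = 30.9 + 3.7q.
Set SMC = demand: 30.9 + 3.7q = 108.8 - 2.5q → q* = 12.5645.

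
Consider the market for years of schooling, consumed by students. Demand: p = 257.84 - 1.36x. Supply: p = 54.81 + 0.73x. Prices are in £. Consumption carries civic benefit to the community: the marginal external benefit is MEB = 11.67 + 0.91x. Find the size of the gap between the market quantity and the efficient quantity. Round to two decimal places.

Market equilibrium (private): 54.81 + 0.73x = 257.84 - 1.36x → x_m = 97.1435.
Social marginal benefit = demand + MEB = 269.51 - 0.45x.
Set SMB = MC: 269.51 - 0.45x = 54.81 + 0.73x → x* = 181.9492.
Gap = |97.1435 − 181.9492| = 84.8057.

84.81 units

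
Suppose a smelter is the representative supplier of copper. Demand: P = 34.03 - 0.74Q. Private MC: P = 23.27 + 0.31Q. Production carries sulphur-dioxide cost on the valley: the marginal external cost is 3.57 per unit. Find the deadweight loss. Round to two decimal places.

Market equilibrium (private): 23.27 + 0.31Q = 34.03 - 0.74Q → Q_m = 10.2476.
Social marginal cost = private MC + MEC = 26.84 + 0.31Q.
Set SMC = demand: 26.84 + 0.31Q = 34.03 - 0.74Q → Q* = 6.8476.
Between Q* and Q_m the wedge SMC − demand runs linearly from 0 to MEC(Q_m), so the loss is a triangle.
DWL = ½ × 3.4000 × 3.5700 = 6.0690.

DWL = 6.07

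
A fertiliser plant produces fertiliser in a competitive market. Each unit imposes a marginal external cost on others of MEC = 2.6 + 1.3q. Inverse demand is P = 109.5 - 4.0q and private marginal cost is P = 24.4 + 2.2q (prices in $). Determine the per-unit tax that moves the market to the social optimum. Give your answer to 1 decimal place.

Social marginal cost = private MC + MEC = 27.0 + 3.5q.
Set SMC = demand: 27.0 + 3.5q = 109.5 - 4.0q → q* = 11.0000.
The Pigouvian tax equals MEC at q*: 2.6 + 1.3×11.0000 = 16.9000.

tax = $16.9 per unit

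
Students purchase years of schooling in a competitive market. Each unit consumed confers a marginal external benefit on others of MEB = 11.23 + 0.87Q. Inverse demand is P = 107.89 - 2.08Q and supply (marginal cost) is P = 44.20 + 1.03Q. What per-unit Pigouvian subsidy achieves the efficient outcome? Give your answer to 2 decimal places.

Social marginal benefit = demand + MEB = 119.12 - 1.21Q.
Set SMB = MC: 119.12 - 1.21Q = 44.20 + 1.03Q → Q* = 33.4464.
The Pigouvian subsidy equals MEB at Q*: 11.23 + 0.87×33.4464 = 40.3284.

subsidy = 40.33 per unit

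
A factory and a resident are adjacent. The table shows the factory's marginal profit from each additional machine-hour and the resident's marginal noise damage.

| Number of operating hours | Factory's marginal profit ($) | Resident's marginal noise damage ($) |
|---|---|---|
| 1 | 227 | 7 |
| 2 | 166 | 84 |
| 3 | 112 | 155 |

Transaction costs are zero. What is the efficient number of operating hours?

2

Bargaining reaches the level where marginal profit last exceeds marginal noise damage.
That holds through level 2 (166 ≥ 84) but not at 3 (112 < 155).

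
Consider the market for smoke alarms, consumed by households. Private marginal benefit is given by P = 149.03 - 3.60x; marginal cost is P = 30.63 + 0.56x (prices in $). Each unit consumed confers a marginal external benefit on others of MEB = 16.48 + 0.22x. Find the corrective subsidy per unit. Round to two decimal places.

Social marginal benefit = demand + MEB = 165.51 - 3.38x.
Set SMB = MC: 165.51 - 3.38x = 30.63 + 0.56x → x* = 34.2335.
The Pigouvian subsidy equals MEB at x*: 16.48 + 0.22×34.2335 = 24.0114.

subsidy = $24.01 per unit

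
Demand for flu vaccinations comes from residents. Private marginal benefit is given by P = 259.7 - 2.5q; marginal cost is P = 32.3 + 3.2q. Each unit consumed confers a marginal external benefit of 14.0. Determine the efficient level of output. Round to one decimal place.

Social marginal benefit = demand + MEB = 273.7 - 2.5q.
Set SMB = MC: 273.7 - 2.5q = 32.3 + 3.2q → q* = 42.3509.

q* = 42.4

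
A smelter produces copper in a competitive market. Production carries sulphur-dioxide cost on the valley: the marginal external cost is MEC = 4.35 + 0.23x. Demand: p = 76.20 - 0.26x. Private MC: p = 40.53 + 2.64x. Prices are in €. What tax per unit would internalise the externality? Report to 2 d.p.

tax = €6.65 per unit

Social marginal cost = private MC + MEC = 44.88 + 2.87x.
Set SMC = demand: 44.88 + 2.87x = 76.20 - 0.26x → x* = 10.0064.
The Pigouvian tax equals MEC at x*: 4.35 + 0.23×10.0064 = 6.6515.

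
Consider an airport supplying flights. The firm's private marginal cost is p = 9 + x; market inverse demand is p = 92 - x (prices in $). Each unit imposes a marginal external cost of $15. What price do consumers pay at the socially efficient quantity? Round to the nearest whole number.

P = $58

Social marginal cost = private MC + MEC = 24 + x.
Set SMC = demand: 24 + x = 92 - x → x* = 34.0000.
Consumer price on the demand curve at x*: 92 − 1×34.0000 = 58.0000.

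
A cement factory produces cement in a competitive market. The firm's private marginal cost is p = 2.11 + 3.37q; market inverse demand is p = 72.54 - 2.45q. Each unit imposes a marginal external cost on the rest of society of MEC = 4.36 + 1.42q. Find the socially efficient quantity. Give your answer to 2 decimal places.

q* = 9.13

Social marginal cost = private MC + MEC = 6.47 + 4.79q.
Set SMC = demand: 6.47 + 4.79q = 72.54 - 2.45q → q* = 9.1257.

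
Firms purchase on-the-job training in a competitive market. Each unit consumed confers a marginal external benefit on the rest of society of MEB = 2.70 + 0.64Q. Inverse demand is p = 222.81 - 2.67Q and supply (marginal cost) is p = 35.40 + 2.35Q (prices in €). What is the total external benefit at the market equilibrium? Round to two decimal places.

Market equilibrium (private): 35.40 + 2.35Q = 222.81 - 2.67Q → Q_m = 37.3327.
Total external benefit = ∫₀^{Q_m} (2.70 + 0.64Q) dQ = 2.70×37.3327 + ½×0.64×37.3327² = 546.7920.

€546.79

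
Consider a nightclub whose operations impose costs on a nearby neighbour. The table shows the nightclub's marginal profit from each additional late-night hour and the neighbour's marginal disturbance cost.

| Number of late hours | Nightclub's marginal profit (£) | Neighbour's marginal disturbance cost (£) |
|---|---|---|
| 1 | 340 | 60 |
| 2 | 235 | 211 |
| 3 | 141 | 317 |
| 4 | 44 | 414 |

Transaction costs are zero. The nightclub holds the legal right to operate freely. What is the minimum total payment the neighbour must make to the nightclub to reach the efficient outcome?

Left alone the nightclub would choose level 4 (marginal profit stays positive).
Efficient level: k* = 2 (marginal profit ≥ marginal disturbance cost through 2).
The neighbour must at least cover the nightclub's forgone profit from cutting 4→2: 141 + 44 = 185.

£185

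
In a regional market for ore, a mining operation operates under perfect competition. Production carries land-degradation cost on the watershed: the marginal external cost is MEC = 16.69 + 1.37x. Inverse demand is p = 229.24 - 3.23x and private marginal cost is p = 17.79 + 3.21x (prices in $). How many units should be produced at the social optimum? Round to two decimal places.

Social marginal cost = private MC + MEC = 34.48 + 4.58x.
Set SMC = demand: 34.48 + 4.58x = 229.24 - 3.23x → x* = 24.9373.

x* = 24.94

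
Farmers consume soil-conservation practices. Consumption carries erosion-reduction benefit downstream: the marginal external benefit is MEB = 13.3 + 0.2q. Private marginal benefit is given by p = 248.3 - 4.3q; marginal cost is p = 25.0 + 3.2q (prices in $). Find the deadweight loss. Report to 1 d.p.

Market equilibrium (private): 25.0 + 3.2q = 248.3 - 4.3q → q_m = 29.7733.
Social marginal benefit = demand + MEB = 261.6 - 4.1q.
Set SMB = MC: 261.6 - 4.1q = 25.0 + 3.2q → q* = 32.4110.
The welfare-loss triangle has base |q_m − q*| and height MEB(q_m) (the vertical gap between SMB and MC is zero at q* and MEB at q_m).
DWL = ½ × 2.6377 × 19.2547 = 25.3941.

DWL = $25.4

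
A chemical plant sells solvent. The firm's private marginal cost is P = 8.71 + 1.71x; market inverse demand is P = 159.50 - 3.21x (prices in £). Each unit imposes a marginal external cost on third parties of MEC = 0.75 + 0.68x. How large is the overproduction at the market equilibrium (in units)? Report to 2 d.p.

3.86 units

Market equilibrium (private): 8.71 + 1.71x = 159.50 - 3.21x → x_m = 30.6484.
Social marginal cost = private MC + MEC = 9.46 + 2.39x.
Set SMC = demand: 9.46 + 2.39x = 159.50 - 3.21x → x* = 26.7929.
Gap = |30.6484 − 26.7929| = 3.8555.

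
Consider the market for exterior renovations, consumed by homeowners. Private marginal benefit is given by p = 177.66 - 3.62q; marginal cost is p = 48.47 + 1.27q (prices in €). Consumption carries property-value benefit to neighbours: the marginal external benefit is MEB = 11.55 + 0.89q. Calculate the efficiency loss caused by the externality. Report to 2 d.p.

DWL = €153.68

Market equilibrium (private): 48.47 + 1.27q = 177.66 - 3.62q → q_m = 26.4192.
Social marginal benefit = demand + MEB = 189.21 - 2.73q.
Set SMB = MC: 189.21 - 2.73q = 48.47 + 1.27q → q* = 35.1850.
The welfare-loss triangle has base |q_m − q*| and height MEB(q_m) (the vertical gap between SMB and MC is zero at q* and MEB at q_m).
DWL = ½ × 8.7658 × 35.0631 = 153.6781.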